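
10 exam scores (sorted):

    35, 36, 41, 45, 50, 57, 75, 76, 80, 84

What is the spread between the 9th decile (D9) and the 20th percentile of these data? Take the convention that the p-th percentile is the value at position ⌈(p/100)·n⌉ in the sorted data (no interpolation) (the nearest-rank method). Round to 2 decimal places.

44.00

n = 10.
P20: rank ⌈20/100·10⌉ = 2 → 36.
P90: rank ⌈90/100·10⌉ = 9 → 80.
Difference: 80 − 36 = 44.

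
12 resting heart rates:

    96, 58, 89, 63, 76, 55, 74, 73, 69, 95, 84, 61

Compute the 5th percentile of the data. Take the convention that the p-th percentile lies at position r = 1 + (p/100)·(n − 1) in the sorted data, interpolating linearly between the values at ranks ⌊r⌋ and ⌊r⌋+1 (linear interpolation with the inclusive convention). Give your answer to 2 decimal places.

Sorted: 55, 58, 61, 63, 69, 73, 74, 76, 84, 89, 95, 96.
n = 12.
r = 1 + (5/100)·(12 − 1) = 1 + 0.55 = 1.55.
Rank 1 is 55 and rank 2 is 58.
Interpolate: 55 + 0.55·(58 − 55) = 55 + 0.55·3 = 56.65.

56.65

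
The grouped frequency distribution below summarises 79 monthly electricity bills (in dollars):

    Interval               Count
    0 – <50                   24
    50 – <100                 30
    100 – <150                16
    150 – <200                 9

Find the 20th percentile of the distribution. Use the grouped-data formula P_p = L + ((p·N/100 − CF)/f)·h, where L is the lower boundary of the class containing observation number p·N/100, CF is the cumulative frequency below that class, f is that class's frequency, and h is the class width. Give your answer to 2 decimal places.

N = 79; target position k = 20/100 · 79 = 15.8.
Cumulative frequencies: 24, 54, 70, 79.
Observation 15.8 falls in the class 0 – <50.
L = 0, CF = 0, f = 24, h = 50.
P20 = 0 + ((15.8 − 0)/24)·50 = 0 + 32.9167 = 32.9167.

32.92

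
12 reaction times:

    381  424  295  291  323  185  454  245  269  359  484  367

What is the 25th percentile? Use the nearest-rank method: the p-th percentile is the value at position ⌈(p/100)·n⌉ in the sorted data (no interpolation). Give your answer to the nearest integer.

269

Sorted: 185, 245, 269, 291, 295, 323, 359, 367, 381, 424, 454, 484.
n = 12.
Position = ⌈25/100 · 12⌉ = ⌈3⌉ = 3.
The value at rank 3 is 269.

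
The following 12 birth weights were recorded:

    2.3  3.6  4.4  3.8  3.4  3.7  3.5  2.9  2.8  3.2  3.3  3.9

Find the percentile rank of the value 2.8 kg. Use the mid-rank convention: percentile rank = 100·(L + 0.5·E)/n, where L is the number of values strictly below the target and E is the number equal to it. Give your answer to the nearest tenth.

12.5

Sorted: 2.3, 2.8, 2.9, 3.2, 3.3, 3.4, 3.5, 3.6, 3.7, 3.8, 3.9, 4.4.
Count below 2.8: L = 1; count equal: E = 1; n = 12.
Percentile rank = 100·(1 + 0.5·1)/12 = 100·1.5/12 = 12.5.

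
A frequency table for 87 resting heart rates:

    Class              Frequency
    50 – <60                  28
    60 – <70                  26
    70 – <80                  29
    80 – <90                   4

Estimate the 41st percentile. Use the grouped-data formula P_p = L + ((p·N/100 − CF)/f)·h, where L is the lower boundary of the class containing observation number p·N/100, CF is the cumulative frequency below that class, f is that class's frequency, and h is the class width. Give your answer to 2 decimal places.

62.95

N = 87; target position k = 41/100 · 87 = 35.67.
Cumulative frequencies: 28, 54, 83, 87.
Observation 35.67 falls in the class 60 – <70.
L = 60, CF = 28, f = 26, h = 10.
P41 = 60 + ((35.67 − 28)/26)·10 = 60 + 2.95 = 62.95.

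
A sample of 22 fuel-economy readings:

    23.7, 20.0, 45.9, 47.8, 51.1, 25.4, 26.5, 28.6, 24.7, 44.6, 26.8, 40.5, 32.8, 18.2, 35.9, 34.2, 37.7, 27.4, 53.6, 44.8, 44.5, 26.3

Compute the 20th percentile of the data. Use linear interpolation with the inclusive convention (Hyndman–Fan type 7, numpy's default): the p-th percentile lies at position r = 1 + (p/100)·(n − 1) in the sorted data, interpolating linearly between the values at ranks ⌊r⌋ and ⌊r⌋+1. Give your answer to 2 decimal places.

Sorted: 18.2, 20.0, 23.7, 24.7, 25.4, 26.3, 26.5, 26.8, 27.4, 28.6, 32.8, 34.2, 35.9, 37.7, 40.5, 44.5, 44.6, 44.8, 45.9, 47.8, 51.1, 53.6.
n = 22.
r = 1 + (20/100)·(22 − 1) = 1 + 4.2 = 5.2.
Rank 5 is 25.4 and rank 6 is 26.3.
Interpolate: 25.4 + 0.2·(26.3 − 25.4) = 25.4 + 0.2·0.9 = 25.58.

25.58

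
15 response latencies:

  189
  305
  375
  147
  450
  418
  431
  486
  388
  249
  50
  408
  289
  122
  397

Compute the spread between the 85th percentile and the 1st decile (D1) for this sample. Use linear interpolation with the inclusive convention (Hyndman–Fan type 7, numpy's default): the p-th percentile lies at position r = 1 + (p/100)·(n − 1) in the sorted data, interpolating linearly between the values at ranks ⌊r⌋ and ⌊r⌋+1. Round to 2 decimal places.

297.70

Sorted: 50, 122, 147, 189, 249, 289, 305, 375, 388, 397, 408, 418, 431, 450, 486.
n = 15.
P10: r = 2.4; ranks 2–3 are 122, 147; interpolating gives 132.
P85: r = 12.9; ranks 12–13 are 418, 431; interpolating gives 429.7.
Difference: 429.7 − 132 = 297.7.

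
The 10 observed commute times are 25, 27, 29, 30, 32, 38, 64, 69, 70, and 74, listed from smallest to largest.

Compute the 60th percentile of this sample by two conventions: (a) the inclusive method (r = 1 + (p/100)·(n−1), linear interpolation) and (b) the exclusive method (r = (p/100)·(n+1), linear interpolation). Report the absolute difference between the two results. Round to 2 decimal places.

5.20

n = 10.
(a) r = 6.4; between ranks 6 (38) and 7 (64): 48.4.
(b) r = 6.6; between ranks 6 (38) and 7 (64): 53.6.
|48.4 − 53.6| = 5.2.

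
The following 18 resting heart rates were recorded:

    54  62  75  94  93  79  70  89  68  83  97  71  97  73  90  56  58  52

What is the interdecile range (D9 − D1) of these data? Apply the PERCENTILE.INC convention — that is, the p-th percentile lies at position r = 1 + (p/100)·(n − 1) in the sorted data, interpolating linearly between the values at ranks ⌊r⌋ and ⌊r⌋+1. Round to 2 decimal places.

39.50

Sorted: 52, 54, 56, 58, 62, 68, 70, 71, 73, 75, 79, 83, 89, 90, 93, 94, 97, 97.
n = 18.
P10: r = 2.7; ranks 2–3 are 54, 56; interpolating gives 55.4.
P90: r = 16.3; ranks 16–17 are 94, 97; interpolating gives 94.9.
Difference: 94.9 − 55.4 = 39.5.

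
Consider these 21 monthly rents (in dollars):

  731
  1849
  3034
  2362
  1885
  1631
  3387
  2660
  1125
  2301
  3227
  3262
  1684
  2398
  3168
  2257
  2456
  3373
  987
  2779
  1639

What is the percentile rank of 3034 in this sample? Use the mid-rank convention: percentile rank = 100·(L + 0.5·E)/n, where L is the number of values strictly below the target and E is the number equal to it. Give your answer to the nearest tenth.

73.8

Sorted: 731, 987, 1125, 1631, 1639, 1684, 1849, 1885, 2257, 2301, 2362, 2398, 2456, 2660, 2779, 3034, 3168, 3227, 3262, 3373, 3387.
Count below 3034: L = 15; count equal: E = 1; n = 21.
Percentile rank = 100·(15 + 0.5·1)/21 = 100·15.5/21 = 73.81.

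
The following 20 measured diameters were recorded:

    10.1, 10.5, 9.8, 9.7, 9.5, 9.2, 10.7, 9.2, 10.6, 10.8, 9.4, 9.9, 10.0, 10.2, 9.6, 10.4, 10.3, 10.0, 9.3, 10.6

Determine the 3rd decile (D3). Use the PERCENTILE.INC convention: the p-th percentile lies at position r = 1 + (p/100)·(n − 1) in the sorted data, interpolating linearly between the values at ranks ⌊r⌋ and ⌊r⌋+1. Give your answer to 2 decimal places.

Sorted: 9.2, 9.2, 9.3, 9.4, 9.5, 9.6, 9.7, 9.8, 9.9, 10.0, 10.0, 10.1, 10.2, 10.3, 10.4, 10.5, 10.6, 10.6, 10.7, 10.8.
n = 20.
r = 1 + (30/100)·(20 − 1) = 1 + 5.7 = 6.7.
Rank 6 is 9.6 and rank 7 is 9.7.
Interpolate: 9.6 + 0.7·(9.7 − 9.6) = 9.6 + 0.7·0.1 = 9.67.

9.67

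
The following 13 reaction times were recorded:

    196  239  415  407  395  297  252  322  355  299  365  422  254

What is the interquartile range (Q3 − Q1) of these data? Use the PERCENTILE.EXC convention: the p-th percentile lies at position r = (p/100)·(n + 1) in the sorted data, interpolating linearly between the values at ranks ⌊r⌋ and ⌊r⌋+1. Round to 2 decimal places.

148.00

Sorted: 196, 239, 252, 254, 297, 299, 322, 355, 365, 395, 407, 415, 422.
n = 13.
P25: r = 3.5; ranks 3–4 are 252, 254; interpolating gives 253.
P75: r = 10.5; ranks 10–11 are 395, 407; interpolating gives 401.
Difference: 401 − 253 = 148.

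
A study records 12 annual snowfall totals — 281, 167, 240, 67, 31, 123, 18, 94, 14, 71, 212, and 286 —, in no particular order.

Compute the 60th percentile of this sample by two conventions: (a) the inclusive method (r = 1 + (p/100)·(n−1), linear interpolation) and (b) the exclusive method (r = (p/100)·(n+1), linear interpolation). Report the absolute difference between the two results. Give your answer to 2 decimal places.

8.80

Sorted: 14, 18, 31, 67, 71, 94, 123, 167, 212, 240, 281, 286.
n = 12.
(a) r = 7.6; between ranks 7 (123) and 8 (167): 149.4.
(b) r = 7.8; between ranks 7 (123) and 8 (167): 158.2.
|149.4 − 158.2| = 8.8.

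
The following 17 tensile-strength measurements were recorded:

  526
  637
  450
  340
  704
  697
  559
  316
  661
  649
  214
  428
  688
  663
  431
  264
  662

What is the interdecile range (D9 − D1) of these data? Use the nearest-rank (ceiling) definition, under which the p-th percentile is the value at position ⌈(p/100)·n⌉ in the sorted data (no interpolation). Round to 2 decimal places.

Sorted: 214, 264, 316, 340, 428, 431, 450, 526, 559, 637, 649, 661, 662, 663, 688, 697, 704.
n = 17.
P10: rank ⌈10/100·17⌉ = 2 → 264.
P90: rank ⌈90/100·17⌉ = 16 → 697.
Difference: 697 − 264 = 433.

433.00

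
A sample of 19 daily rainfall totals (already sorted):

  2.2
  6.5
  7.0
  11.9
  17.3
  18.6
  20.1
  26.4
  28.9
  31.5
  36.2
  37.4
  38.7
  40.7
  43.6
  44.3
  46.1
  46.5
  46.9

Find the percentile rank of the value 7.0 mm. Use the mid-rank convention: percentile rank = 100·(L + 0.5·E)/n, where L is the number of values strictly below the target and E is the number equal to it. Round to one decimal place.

Count below 7.0: L = 2; count equal: E = 1; n = 19.
Percentile rank = 100·(2 + 0.5·1)/19 = 100·2.5/19 = 13.16.

13.2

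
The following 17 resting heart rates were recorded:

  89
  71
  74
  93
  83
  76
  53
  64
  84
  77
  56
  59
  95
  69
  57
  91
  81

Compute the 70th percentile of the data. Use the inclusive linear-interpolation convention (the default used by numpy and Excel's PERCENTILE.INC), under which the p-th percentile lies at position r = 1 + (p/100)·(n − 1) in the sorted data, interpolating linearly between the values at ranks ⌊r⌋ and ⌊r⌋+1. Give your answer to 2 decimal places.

Sorted: 53, 56, 57, 59, 64, 69, 71, 74, 76, 77, 81, 83, 84, 89, 91, 93, 95.
n = 17.
r = 1 + (70/100)·(17 − 1) = 1 + 11.2 = 12.2.
Rank 12 is 83 and rank 13 is 84.
Interpolate: 83 + 0.2·(84 − 83) = 83 + 0.2·1 = 83.2.

83.20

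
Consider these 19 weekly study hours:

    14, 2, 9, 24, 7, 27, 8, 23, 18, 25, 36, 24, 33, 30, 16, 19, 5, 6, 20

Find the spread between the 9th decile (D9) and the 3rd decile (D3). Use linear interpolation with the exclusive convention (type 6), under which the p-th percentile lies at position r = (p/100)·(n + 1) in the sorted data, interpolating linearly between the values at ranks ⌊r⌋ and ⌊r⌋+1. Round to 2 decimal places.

Sorted: 2, 5, 6, 7, 8, 9, 14, 16, 18, 19, 20, 23, 24, 24, 25, 27, 30, 33, 36.
n = 19.
P30: r = 6 (integer) → 9.
P90: r = 18 (integer) → 33.
Difference: 33 − 9 = 24.

24.00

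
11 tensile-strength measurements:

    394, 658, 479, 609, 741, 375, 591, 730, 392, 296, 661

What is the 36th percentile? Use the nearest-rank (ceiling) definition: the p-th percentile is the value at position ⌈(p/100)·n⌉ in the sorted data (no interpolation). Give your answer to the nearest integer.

Sorted: 296, 375, 392, 394, 479, 591, 609, 658, 661, 730, 741.
n = 11.
Position = ⌈36/100 · 11⌉ = ⌈3.96⌉ = 4.
The value at rank 4 is 394.

394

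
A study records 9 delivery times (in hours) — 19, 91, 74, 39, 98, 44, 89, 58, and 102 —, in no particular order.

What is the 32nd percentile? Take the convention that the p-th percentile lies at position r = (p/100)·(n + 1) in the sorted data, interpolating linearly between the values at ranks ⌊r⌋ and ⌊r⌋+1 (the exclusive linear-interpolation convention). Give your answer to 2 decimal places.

46.80

Sorted: 19, 39, 44, 58, 74, 89, 91, 98, 102.
n = 9.
r = (32/100)·(9 + 1) = 3.2.
Rank 3 is 44 and rank 4 is 58.
Interpolate: 44 + 0.2·(58 − 44) = 44 + 0.2·14 = 46.8.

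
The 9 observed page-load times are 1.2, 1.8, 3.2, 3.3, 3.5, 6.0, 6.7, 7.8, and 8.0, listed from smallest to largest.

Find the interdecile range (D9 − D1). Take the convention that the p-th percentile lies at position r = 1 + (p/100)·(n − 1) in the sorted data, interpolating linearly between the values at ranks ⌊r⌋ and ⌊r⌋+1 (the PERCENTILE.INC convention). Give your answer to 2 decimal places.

n = 9.
P10: r = 1.8; ranks 1–2 are 1.2, 1.8; interpolating gives 1.68.
P90: r = 8.2; ranks 8–9 are 7.8, 8.0; interpolating gives 7.84.
Difference: 7.84 − 1.68 = 6.16.

6.16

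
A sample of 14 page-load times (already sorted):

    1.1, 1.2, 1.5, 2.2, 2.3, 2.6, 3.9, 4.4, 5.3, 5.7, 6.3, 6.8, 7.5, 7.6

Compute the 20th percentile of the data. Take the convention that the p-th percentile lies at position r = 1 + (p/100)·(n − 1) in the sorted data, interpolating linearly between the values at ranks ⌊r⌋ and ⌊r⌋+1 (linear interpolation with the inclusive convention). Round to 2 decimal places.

1.92

n = 14.
r = 1 + (20/100)·(14 − 1) = 1 + 2.6 = 3.6.
Rank 3 is 1.5 and rank 4 is 2.2.
Interpolate: 1.5 + 0.6·(2.2 − 1.5) = 1.5 + 0.6·0.7 = 1.92.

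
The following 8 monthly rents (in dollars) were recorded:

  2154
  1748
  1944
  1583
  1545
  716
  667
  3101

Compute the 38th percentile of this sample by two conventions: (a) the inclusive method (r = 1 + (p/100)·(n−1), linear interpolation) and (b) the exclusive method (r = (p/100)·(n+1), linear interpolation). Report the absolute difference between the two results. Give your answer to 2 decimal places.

9.12

Sorted: 667, 716, 1545, 1583, 1748, 1944, 2154, 3101.
n = 8.
(a) r = 3.66; between ranks 3 (1545) and 4 (1583): 1570.08.
(b) r = 3.42; between ranks 3 (1545) and 4 (1583): 1560.96.
|1570.08 − 1560.96| = 9.12.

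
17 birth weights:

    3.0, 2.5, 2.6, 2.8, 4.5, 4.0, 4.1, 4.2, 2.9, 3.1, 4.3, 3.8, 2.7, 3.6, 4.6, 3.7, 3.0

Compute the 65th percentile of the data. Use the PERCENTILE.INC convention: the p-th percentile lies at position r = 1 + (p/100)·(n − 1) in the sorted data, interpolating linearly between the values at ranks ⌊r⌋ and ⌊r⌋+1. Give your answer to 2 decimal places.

3.88

Sorted: 2.5, 2.6, 2.7, 2.8, 2.9, 3.0, 3.0, 3.1, 3.6, 3.7, 3.8, 4.0, 4.1, 4.2, 4.3, 4.5, 4.6.
n = 17.
r = 1 + (65/100)·(17 − 1) = 1 + 10.4 = 11.4.
Rank 11 is 3.8 and rank 12 is 4.0.
Interpolate: 3.8 + 0.4·(4.0 − 3.8) = 3.8 + 0.4·0.2 = 3.88.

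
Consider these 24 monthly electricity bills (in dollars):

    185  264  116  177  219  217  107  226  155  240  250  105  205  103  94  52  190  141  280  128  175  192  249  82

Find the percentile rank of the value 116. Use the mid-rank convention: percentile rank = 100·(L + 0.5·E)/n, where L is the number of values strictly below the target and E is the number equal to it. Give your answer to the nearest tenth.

Sorted: 52, 82, 94, 103, 105, 107, 116, 128, 141, 155, 175, 177, 185, 190, 192, 205, 217, 219, 226, 240, 249, 250, 264, 280.
Count below 116: L = 6; count equal: E = 1; n = 24.
Percentile rank = 100·(6 + 0.5·1)/24 = 100·6.5/24 = 27.08.

27.1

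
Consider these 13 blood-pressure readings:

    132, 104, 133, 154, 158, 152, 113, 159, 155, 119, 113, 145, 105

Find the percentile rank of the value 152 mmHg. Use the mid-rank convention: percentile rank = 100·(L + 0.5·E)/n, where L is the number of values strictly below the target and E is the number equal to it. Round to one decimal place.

65.4

Sorted: 104, 105, 113, 113, 119, 132, 133, 145, 152, 154, 155, 158, 159.
Count below 152: L = 8; count equal: E = 1; n = 13.
Percentile rank = 100·(8 + 0.5·1)/13 = 100·8.5/13 = 65.38.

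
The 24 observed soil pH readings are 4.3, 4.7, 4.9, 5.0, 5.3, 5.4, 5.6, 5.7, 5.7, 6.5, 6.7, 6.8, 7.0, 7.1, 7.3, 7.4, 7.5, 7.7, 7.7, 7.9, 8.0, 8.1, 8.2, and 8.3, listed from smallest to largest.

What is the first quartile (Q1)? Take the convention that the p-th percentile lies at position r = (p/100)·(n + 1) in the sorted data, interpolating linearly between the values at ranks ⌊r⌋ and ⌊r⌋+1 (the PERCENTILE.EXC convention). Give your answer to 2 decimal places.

n = 24.
r = (25/100)·(24 + 1) = 6.25.
Rank 6 is 5.4 and rank 7 is 5.6.
Interpolate: 5.4 + 0.25·(5.6 − 5.4) = 5.4 + 0.25·0.2 = 5.45.

5.45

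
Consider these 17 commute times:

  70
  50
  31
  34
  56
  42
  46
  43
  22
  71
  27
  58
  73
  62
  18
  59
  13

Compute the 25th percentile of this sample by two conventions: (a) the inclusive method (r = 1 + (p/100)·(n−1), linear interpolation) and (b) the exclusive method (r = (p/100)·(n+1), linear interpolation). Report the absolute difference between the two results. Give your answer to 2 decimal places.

Sorted: 13, 18, 22, 27, 31, 34, 42, 43, 46, 50, 56, 58, 59, 62, 70, 71, 73.
n = 17.
(a) r = 5 → value at rank 5 = 31.
(b) r = 4.5; between ranks 4 (27) and 5 (31): 29.
|31 − 29| = 2.

2.00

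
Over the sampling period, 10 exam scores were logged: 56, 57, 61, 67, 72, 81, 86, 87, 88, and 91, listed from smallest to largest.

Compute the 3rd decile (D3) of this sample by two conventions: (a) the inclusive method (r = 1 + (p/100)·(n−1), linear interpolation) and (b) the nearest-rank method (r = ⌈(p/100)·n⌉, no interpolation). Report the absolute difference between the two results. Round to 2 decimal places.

n = 10.
(a) r = 3.7; between ranks 3 (61) and 4 (67): 65.2.
(b) the nearest-rank method: rank 3 → 61.
|65.2 − 61| = 4.2.

4.20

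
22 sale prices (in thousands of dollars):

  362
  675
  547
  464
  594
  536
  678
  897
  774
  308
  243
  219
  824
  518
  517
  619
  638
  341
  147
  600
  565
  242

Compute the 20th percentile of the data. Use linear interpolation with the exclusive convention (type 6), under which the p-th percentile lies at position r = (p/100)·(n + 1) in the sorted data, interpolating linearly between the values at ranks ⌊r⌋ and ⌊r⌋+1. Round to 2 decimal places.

282.00

Sorted: 147, 219, 242, 243, 308, 341, 362, 464, 517, 518, 536, 547, 565, 594, 600, 619, 638, 675, 678, 774, 824, 897.
n = 22.
r = (20/100)·(22 + 1) = 4.6.
Rank 4 is 243 and rank 5 is 308.
Interpolate: 243 + 0.6·(308 − 243) = 243 + 0.6·65 = 282.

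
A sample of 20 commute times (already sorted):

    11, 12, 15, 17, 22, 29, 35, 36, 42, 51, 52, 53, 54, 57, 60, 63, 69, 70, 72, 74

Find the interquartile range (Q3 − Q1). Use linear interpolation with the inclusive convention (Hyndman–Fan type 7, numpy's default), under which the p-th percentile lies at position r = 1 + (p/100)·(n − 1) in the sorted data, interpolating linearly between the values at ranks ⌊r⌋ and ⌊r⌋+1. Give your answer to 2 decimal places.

n = 20.
P25: r = 5.75; ranks 5–6 are 22, 29; interpolating gives 27.25.
P75: r = 15.25; ranks 15–16 are 60, 63; interpolating gives 60.75.
Difference: 60.75 − 27.25 = 33.5.

33.50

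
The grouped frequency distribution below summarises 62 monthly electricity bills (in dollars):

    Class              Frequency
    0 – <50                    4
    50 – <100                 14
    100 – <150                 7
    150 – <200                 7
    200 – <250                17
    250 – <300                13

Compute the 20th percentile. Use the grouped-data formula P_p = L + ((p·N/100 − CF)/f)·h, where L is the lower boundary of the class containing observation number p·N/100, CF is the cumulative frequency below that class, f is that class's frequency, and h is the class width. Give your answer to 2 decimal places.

80.00

N = 62; target position k = 20/100 · 62 = 12.4.
Cumulative frequencies: 4, 18, 25, 32, 49, 62.
Observation 12.4 falls in the class 50 – <100.
L = 50, CF = 4, f = 14, h = 50.
P20 = 50 + ((12.4 − 4)/14)·50 = 50 + 30 = 80.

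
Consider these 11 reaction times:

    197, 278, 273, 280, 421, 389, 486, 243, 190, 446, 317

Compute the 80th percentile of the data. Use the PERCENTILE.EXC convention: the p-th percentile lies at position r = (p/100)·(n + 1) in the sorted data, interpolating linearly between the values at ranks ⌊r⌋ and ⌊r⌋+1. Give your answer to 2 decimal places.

Sorted: 190, 197, 243, 273, 278, 280, 317, 389, 421, 446, 486.
n = 11.
r = (80/100)·(11 + 1) = 9.6.
Rank 9 is 421 and rank 10 is 446.
Interpolate: 421 + 0.6·(446 − 421) = 421 + 0.6·25 = 436.

436.00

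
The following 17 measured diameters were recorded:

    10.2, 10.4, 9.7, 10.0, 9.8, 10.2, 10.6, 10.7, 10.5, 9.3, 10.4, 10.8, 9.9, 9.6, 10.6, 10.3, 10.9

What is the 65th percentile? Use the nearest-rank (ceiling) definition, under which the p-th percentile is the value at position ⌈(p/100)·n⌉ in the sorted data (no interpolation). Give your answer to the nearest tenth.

10.5

Sorted: 9.3, 9.6, 9.7, 9.8, 9.9, 10.0, 10.2, 10.2, 10.3, 10.4, 10.4, 10.5, 10.6, 10.6, 10.7, 10.8, 10.9.
n = 17.
Position = ⌈65/100 · 17⌉ = ⌈11.05⌉ = 12.
The value at rank 12 is 10.5.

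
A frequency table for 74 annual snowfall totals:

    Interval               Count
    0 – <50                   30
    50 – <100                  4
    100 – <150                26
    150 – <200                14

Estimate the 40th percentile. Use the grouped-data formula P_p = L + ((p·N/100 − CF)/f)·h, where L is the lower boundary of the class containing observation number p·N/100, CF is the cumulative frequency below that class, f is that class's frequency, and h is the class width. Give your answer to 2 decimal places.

49.33

N = 74; target position k = 40/100 · 74 = 29.6.
Cumulative frequencies: 30, 34, 60, 74.
Observation 29.6 falls in the class 0 – <50.
L = 0, CF = 0, f = 30, h = 50.
P40 = 0 + ((29.6 − 0)/30)·50 = 0 + 49.3333 = 49.3333.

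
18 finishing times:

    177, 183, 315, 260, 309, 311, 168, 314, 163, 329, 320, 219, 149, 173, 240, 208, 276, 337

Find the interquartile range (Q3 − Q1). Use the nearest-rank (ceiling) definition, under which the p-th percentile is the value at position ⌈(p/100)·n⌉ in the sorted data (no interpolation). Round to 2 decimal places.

137.00

Sorted: 149, 163, 168, 173, 177, 183, 208, 219, 240, 260, 276, 309, 311, 314, 315, 320, 329, 337.
n = 18.
P25: rank ⌈25/100·18⌉ = 5 → 177.
P75: rank ⌈75/100·18⌉ = 14 → 314.
Difference: 314 − 177 = 137.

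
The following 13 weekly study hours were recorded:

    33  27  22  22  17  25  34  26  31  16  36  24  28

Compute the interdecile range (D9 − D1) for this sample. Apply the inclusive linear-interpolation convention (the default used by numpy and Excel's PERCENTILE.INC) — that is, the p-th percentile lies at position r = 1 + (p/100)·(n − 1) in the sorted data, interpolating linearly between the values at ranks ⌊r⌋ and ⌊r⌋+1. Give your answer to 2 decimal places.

Sorted: 16, 17, 22, 22, 24, 25, 26, 27, 28, 31, 33, 34, 36.
n = 13.
P10: r = 2.2; ranks 2–3 are 17, 22; interpolating gives 18.
P90: r = 11.8; ranks 11–12 are 33, 34; interpolating gives 33.8.
Difference: 33.8 − 18 = 15.8.

15.80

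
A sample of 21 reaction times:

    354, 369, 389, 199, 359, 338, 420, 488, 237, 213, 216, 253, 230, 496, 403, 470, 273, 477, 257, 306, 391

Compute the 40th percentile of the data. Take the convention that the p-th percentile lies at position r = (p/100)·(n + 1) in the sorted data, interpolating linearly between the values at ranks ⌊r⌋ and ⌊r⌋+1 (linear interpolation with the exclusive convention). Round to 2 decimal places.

299.40

Sorted: 199, 213, 216, 230, 237, 253, 257, 273, 306, 338, 354, 359, 369, 389, 391, 403, 420, 470, 477, 488, 496.
n = 21.
r = (40/100)·(21 + 1) = 8.8.
Rank 8 is 273 and rank 9 is 306.
Interpolate: 273 + 0.8·(306 − 273) = 273 + 0.8·33 = 299.4.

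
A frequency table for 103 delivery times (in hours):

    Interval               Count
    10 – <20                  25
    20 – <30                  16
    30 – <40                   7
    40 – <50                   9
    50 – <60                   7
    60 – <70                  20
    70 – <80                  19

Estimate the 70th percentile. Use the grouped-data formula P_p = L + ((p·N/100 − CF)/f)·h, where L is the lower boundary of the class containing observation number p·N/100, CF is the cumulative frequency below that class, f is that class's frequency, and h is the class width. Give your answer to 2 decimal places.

N = 103; target position k = 70/100 · 103 = 72.1.
Cumulative frequencies: 25, 41, 48, 57, 64, 84, 103.
Observation 72.1 falls in the class 60 – <70.
L = 60, CF = 64, f = 20, h = 10.
P70 = 60 + ((72.1 − 64)/20)·10 = 60 + 4.05 = 64.05.

64.05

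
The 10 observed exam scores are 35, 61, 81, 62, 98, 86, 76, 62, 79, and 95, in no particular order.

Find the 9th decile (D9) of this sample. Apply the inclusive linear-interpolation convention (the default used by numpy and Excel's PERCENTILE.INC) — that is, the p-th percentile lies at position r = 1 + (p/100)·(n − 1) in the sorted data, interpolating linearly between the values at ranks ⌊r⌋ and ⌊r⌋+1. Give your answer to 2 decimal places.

Sorted: 35, 61, 62, 62, 76, 79, 81, 86, 95, 98.
n = 10.
r = 1 + (90/100)·(10 − 1) = 1 + 8.1 = 9.1.
Rank 9 is 95 and rank 10 is 98.
Interpolate: 95 + 0.1·(98 − 95) = 95 + 0.1·3 = 95.3.

95.30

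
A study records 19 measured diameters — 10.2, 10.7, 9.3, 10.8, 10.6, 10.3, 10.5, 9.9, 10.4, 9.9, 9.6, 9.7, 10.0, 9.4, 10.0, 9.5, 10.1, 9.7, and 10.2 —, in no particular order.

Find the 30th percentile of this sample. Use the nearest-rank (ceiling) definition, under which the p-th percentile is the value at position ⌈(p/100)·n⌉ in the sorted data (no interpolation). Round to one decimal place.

Sorted: 9.3, 9.4, 9.5, 9.6, 9.7, 9.7, 9.9, 9.9, 10.0, 10.0, 10.1, 10.2, 10.2, 10.3, 10.4, 10.5, 10.6, 10.7, 10.8.
n = 19.
Position = ⌈30/100 · 19⌉ = ⌈5.7⌉ = 6.
The value at rank 6 is 9.7.

9.7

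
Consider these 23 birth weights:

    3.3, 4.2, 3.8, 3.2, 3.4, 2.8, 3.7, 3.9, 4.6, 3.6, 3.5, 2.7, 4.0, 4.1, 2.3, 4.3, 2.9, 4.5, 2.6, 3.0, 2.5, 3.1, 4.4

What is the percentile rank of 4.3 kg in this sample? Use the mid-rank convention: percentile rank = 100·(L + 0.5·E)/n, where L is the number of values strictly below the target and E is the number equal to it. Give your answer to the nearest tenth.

Sorted: 2.3, 2.5, 2.6, 2.7, 2.8, 2.9, 3.0, 3.1, 3.2, 3.3, 3.4, 3.5, 3.6, 3.7, 3.8, 3.9, 4.0, 4.1, 4.2, 4.3, 4.4, 4.5, 4.6.
Count below 4.3: L = 19; count equal: E = 1; n = 23.
Percentile rank = 100·(19 + 0.5·1)/23 = 100·19.5/23 = 84.78.

84.8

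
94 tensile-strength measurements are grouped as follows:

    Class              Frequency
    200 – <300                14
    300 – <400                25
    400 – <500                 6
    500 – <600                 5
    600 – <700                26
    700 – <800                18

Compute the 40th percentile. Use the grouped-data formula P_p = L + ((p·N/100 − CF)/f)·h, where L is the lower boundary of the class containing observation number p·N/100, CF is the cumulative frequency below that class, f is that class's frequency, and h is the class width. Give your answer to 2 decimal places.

N = 94; target position k = 40/100 · 94 = 37.6.
Cumulative frequencies: 14, 39, 45, 50, 76, 94.
Observation 37.6 falls in the class 300 – <400.
L = 300, CF = 14, f = 25, h = 100.
P40 = 300 + ((37.6 − 14)/25)·100 = 300 + 94.4 = 394.4.

394.40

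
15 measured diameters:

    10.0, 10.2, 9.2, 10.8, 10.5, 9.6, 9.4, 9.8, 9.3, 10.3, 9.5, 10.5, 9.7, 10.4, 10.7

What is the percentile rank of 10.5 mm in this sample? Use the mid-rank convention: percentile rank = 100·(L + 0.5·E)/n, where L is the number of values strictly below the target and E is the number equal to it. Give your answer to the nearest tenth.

80.0

Sorted: 9.2, 9.3, 9.4, 9.5, 9.6, 9.7, 9.8, 10.0, 10.2, 10.3, 10.4, 10.5, 10.5, 10.7, 10.8.
Count below 10.5: L = 11; count equal: E = 2; n = 15.
Percentile rank = 100·(11 + 0.5·2)/15 = 100·12/15 = 80.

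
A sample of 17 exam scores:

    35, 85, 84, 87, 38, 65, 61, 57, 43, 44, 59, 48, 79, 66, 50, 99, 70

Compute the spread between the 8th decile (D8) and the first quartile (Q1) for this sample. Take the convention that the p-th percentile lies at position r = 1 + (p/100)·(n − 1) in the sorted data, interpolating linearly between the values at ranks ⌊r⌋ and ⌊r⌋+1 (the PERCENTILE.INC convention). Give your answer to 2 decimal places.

35.00

Sorted: 35, 38, 43, 44, 48, 50, 57, 59, 61, 65, 66, 70, 79, 84, 85, 87, 99.
n = 17.
P25: r = 5 (integer) → 48.
P80: r = 13.8; ranks 13–14 are 79, 84; interpolating gives 83.
Difference: 83 − 48 = 35.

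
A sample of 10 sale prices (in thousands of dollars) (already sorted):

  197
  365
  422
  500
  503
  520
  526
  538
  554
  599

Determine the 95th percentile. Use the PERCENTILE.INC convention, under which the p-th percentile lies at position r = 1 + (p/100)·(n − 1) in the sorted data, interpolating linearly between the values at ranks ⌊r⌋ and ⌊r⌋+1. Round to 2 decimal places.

n = 10.
r = 1 + (95/100)·(10 − 1) = 1 + 8.55 = 9.55.
Rank 9 is 554 and rank 10 is 599.
Interpolate: 554 + 0.55·(599 − 554) = 554 + 0.55·45 = 578.75.

578.75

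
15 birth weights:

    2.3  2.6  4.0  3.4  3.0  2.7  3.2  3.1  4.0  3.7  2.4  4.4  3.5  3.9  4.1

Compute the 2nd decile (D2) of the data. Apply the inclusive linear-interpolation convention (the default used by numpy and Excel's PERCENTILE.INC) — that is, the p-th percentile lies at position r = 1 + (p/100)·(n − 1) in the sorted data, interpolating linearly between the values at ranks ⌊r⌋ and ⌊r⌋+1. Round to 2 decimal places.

Sorted: 2.3, 2.4, 2.6, 2.7, 3.0, 3.1, 3.2, 3.4, 3.5, 3.7, 3.9, 4.0, 4.0, 4.1, 4.4.
n = 15.
r = 1 + (20/100)·(15 − 1) = 1 + 2.8 = 3.8.
Rank 3 is 2.6 and rank 4 is 2.7.
Interpolate: 2.6 + 0.8·(2.7 − 2.6) = 2.6 + 0.8·0.1 = 2.68.

2.68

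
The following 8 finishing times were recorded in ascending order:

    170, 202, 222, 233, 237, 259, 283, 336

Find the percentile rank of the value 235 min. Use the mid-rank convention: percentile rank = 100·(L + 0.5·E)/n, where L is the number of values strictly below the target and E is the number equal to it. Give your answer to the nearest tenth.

Count below 235: L = 4; count equal: E = 0; n = 8.
Percentile rank = 100·(4 + 0.5·0)/8 = 100·4/8 = 50.

50.0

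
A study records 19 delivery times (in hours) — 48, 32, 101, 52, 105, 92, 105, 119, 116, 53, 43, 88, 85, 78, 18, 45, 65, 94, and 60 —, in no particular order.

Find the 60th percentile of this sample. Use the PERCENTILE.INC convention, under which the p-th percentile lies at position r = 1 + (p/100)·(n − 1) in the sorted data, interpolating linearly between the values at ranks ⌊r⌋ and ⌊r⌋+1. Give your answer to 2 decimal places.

87.40

Sorted: 18, 32, 43, 45, 48, 52, 53, 60, 65, 78, 85, 88, 92, 94, 101, 105, 105, 116, 119.
n = 19.
r = 1 + (60/100)·(19 − 1) = 1 + 10.8 = 11.8.
Rank 11 is 85 and rank 12 is 88.
Interpolate: 85 + 0.8·(88 − 85) = 85 + 0.8·3 = 87.4.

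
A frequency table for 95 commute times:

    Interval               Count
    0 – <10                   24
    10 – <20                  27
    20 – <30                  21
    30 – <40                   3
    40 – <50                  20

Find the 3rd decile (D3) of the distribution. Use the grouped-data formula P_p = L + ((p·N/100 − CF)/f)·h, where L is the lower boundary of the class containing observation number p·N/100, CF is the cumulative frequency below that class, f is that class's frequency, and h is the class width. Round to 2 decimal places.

N = 95; target position k = 30/100 · 95 = 28.5.
Cumulative frequencies: 24, 51, 72, 75, 95.
Observation 28.5 falls in the class 10 – <20.
L = 10, CF = 24, f = 27, h = 10.
P30 = 10 + ((28.5 − 24)/27)·10 = 10 + 1.66667 = 11.6667.

11.67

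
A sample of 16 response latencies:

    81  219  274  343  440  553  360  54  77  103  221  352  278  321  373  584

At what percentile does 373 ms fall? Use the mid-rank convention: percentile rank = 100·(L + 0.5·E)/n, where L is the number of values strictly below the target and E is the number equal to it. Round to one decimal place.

Sorted: 54, 77, 81, 103, 219, 221, 274, 278, 321, 343, 352, 360, 373, 440, 553, 584.
Count below 373: L = 12; count equal: E = 1; n = 16.
Percentile rank = 100·(12 + 0.5·1)/16 = 100·12.5/16 = 78.12.

78.1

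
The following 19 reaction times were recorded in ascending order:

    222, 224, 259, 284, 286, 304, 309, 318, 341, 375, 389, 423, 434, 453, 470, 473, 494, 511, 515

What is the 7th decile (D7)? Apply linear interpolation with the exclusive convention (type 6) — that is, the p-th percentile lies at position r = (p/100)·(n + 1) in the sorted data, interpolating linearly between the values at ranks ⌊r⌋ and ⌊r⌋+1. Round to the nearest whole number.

n = 19.
r = (70/100)·(19 + 1) = 14.
r is an integer, so P70 is the value at rank 14: 453.

453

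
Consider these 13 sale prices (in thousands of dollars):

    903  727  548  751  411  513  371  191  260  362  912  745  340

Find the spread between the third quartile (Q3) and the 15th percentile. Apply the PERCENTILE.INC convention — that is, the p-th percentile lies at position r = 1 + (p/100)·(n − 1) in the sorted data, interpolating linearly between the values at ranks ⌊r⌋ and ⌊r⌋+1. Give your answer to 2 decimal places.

Sorted: 191, 260, 340, 362, 371, 411, 513, 548, 727, 745, 751, 903, 912.
n = 13.
P15: r = 2.8; ranks 2–3 are 260, 340; interpolating gives 324.
P75: r = 10 (integer) → 745.
Difference: 745 − 324 = 421.

421.00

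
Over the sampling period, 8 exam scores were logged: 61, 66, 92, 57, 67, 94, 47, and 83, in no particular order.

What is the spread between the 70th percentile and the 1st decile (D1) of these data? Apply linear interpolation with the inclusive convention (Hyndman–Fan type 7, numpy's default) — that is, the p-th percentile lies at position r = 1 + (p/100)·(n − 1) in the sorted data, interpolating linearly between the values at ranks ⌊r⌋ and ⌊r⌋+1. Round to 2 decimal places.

Sorted: 47, 57, 61, 66, 67, 83, 92, 94.
n = 8.
P10: r = 1.7; ranks 1–2 are 47, 57; interpolating gives 54.
P70: r = 5.9; ranks 5–6 are 67, 83; interpolating gives 81.4.
Difference: 81.4 − 54 = 27.4.

27.40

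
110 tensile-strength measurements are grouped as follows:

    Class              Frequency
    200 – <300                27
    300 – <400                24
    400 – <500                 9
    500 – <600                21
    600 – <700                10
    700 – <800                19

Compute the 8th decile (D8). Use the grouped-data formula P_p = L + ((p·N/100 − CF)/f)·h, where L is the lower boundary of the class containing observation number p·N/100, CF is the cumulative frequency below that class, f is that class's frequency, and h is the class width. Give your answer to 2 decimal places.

N = 110; target position k = 80/100 · 110 = 88.
Cumulative frequencies: 27, 51, 60, 81, 91, 110.
Observation 88 falls in the class 600 – <700.
L = 600, CF = 81, f = 10, h = 100.
P80 = 600 + ((88 − 81)/10)·100 = 600 + 70 = 670.

670.00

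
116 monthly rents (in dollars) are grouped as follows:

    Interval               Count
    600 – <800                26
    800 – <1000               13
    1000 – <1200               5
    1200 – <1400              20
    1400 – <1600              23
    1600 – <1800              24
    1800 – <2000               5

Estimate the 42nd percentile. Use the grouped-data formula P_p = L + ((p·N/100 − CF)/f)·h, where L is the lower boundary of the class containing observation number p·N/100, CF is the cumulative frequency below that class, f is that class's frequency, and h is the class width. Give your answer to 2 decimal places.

N = 116; target position k = 42/100 · 116 = 48.72.
Cumulative frequencies: 26, 39, 44, 64, 87, 111, 116.
Observation 48.72 falls in the class 1200 – <1400.
L = 1200, CF = 44, f = 20, h = 200.
P42 = 1200 + ((48.72 − 44)/20)·200 = 1200 + 47.2 = 1247.2.

1247.20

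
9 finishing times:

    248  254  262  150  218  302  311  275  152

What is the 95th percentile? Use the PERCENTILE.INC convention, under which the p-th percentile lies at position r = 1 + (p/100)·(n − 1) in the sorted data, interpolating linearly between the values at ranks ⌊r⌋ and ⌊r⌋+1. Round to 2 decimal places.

Sorted: 150, 152, 218, 248, 254, 262, 275, 302, 311.
n = 9.
r = 1 + (95/100)·(9 − 1) = 1 + 7.6 = 8.6.
Rank 8 is 302 and rank 9 is 311.
Interpolate: 302 + 0.6·(311 − 302) = 302 + 0.6·9 = 307.4.

307.40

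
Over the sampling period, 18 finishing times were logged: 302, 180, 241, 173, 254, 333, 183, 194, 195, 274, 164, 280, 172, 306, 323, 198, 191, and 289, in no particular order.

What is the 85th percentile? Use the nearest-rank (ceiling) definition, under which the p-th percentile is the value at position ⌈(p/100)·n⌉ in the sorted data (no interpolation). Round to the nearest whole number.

Sorted: 164, 172, 173, 180, 183, 191, 194, 195, 198, 241, 254, 274, 280, 289, 302, 306, 323, 333.
n = 18.
Position = ⌈85/100 · 18⌉ = ⌈15.3⌉ = 16.
The value at rank 16 is 306.

306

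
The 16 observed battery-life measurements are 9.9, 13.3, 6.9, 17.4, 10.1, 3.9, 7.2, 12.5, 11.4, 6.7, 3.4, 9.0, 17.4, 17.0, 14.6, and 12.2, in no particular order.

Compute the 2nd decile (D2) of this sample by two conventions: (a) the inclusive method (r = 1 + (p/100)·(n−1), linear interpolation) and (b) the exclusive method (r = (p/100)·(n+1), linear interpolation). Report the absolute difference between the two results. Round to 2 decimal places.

Sorted: 3.4, 3.9, 6.7, 6.9, 7.2, 9.0, 9.9, 10.1, 11.4, 12.2, 12.5, 13.3, 14.6, 17.0, 17.4, 17.4.
n = 16.
(a) r = 4 → value at rank 4 = 6.9.
(b) r = 3.4; between ranks 3 (6.7) and 4 (6.9): 6.78.
|6.9 − 6.78| = 0.12.

0.12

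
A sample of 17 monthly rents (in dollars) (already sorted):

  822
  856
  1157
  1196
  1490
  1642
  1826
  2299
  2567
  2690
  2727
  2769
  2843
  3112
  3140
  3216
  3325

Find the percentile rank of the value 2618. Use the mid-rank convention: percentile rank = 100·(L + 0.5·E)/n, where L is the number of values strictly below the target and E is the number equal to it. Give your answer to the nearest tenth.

Count below 2618: L = 9; count equal: E = 0; n = 17.
Percentile rank = 100·(9 + 0.5·0)/17 = 100·9/17 = 52.94.

52.9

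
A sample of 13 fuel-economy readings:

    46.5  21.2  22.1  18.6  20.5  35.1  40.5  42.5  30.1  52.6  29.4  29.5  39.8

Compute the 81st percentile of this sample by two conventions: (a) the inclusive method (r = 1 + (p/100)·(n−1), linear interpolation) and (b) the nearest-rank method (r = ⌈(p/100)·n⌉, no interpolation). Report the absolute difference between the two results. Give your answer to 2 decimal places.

Sorted: 18.6, 20.5, 21.2, 22.1, 29.4, 29.5, 30.1, 35.1, 39.8, 40.5, 42.5, 46.5, 52.6.
n = 13.
(a) r = 10.72; between ranks 10 (40.5) and 11 (42.5): 41.94.
(b) the nearest-rank method: rank 11 → 42.5.
|41.94 − 42.5| = 0.56.

0.56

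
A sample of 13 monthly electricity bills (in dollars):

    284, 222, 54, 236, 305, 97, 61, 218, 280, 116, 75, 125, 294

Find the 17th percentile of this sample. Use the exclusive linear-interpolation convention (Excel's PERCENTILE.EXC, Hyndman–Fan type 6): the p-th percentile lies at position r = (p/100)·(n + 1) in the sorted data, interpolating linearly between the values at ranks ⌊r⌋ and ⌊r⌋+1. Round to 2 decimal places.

Sorted: 54, 61, 75, 97, 116, 125, 218, 222, 236, 280, 284, 294, 305.
n = 13.
r = (17/100)·(13 + 1) = 2.38.
Rank 2 is 61 and rank 3 is 75.
Interpolate: 61 + 0.38·(75 − 61) = 61 + 0.38·14 = 66.32.

66.32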